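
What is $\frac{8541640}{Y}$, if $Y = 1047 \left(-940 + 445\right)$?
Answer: $- \frac{1708328}{103653} \approx -16.481$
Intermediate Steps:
$Y = -518265$ ($Y = 1047 \left(-495\right) = -518265$)
$\frac{8541640}{Y} = \frac{8541640}{-518265} = 8541640 \left(- \frac{1}{518265}\right) = - \frac{1708328}{103653}$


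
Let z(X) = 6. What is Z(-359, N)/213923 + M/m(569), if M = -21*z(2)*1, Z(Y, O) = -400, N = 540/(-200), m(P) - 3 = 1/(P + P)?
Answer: -30675357124/730547045 ≈ -41.990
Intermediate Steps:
m(P) = 3 + 1/(2*P) (m(P) = 3 + 1/(P + P) = 3 + 1/(2*P))
N = -27/10 (N = 540*(-1/200) = -27/10 ≈ -2.7000)
M = -126 (M = -21*6*1 = -126*1 = -126)
Z(-359, N)/213923 + M/m(569) = -400/213923 - 126/(3 + (½)/569) = -400*1/213923 - 126/(3 + (½)*(1/569)) = -400/213923 - 126/(3 + 1/1138) = -400/213923 - 126/3415/1138 = -400/213923 - 126*1138/3415 = -400/213923 - 143388/3415 = -30675357124/730547045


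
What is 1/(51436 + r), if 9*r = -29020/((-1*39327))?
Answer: 353943/18205441168 ≈ 1.9442e-5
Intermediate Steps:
r = 29020/353943 (r = (-29020/((-1*39327)))/9 = (-29020/(-39327))/9 = (-29020*(-1/39327))/9 = (1/9)*(29020/39327) = 29020/353943 ≈ 0.081991)
1/(51436 + r) = 1/(51436 + 29020/353943) = 1/(18205441168/353943) = 353943/18205441168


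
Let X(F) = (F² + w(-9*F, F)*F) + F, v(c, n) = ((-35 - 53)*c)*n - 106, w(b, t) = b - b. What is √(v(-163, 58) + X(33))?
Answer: 6*√23138 ≈ 912.67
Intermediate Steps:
w(b, t) = 0
v(c, n) = -106 - 88*c*n (v(c, n) = (-88*c)*n - 106 = -88*c*n - 106 = -106 - 88*c*n)
X(F) = F + F² (X(F) = (F² + 0*F) + F = (F² + 0) + F = F² + F = F + F²)
√(v(-163, 58) + X(33)) = √((-106 - 88*(-163)*58) + 33*(1 + 33)) = √((-106 + 831952) + 33*34) = √(831846 + 1122) = √832968 = 6*√23138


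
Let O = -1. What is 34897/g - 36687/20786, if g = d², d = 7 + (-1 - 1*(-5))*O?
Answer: 725038859/187074 ≈ 3875.7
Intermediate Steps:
d = 3 (d = 7 + (-1 - 1*(-5))*(-1) = 7 + (-1 + 5)*(-1) = 7 + 4*(-1) = 7 - 4 = 3)
g = 9 (g = 3² = 9)
34897/g - 36687/20786 = 34897/9 - 36687/20786 = 725038859/187074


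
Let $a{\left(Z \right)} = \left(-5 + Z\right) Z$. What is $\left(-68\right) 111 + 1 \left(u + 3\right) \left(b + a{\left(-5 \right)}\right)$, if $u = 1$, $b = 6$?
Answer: $-7324$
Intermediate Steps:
$a{\left(Z \right)} = Z \left(-5 + Z\right)$
$\left(-68\right) 111 + 1 \left(u + 3\right) \left(b + a{\left(-5 \right)}\right) = \left(-68\right) 111 + 1 \left(1 + 3\right) \left(6 - 5 \left(-5 - 5\right)\right) = -7548 + 1 \cdot 4 \left(6 - -50\right) = -7548 + 1 \cdot 4 \left(6 + 50\right) = -7548 + 1 \cdot 4 \cdot 56 = -7548 + 1 \cdot 224 = -7548 + 224 = -7324$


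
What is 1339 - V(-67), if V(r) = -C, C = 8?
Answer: 1347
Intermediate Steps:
V(r) = -8 (V(r) = -1*8 = -8)
1339 - V(-67) = 1339 - 1*(-8) = 1339 + 8 = 1347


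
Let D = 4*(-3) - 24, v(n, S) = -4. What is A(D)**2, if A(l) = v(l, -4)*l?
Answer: 20736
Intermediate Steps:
D = -36 (D = -12 - 24 = -36)
A(l) = -4*l
A(D)**2 = (-4*(-36))**2 = 144**2 = 20736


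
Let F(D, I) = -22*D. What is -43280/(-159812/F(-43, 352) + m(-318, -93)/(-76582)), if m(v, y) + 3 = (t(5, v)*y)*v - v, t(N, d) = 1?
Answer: 142522165280/557590799 ≈ 255.60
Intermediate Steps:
m(v, y) = -3 - v + v*y (m(v, y) = -3 + ((1*y)*v - v) = -3 + (y*v - v) = -3 + (v*y - v) = -3 + (-v + v*y) = -3 - v + v*y)
-43280/(-159812/F(-43, 352) + m(-318, -93)/(-76582)) = -43280/(-159812/((-22*(-43))) + (-3 - 1*(-318) - 318*(-93))/(-76582)) = -43280/(-159812/946 + (-3 + 318 + 29574)*(-1/76582)) = -43280/(-159812*1/946 + 29889*(-1/76582)) = -43280/(-79906/473 - 29889/76582) = -43280/(-557590799/3293026) = -43280*(-3293026/557590799) = 142522165280/557590799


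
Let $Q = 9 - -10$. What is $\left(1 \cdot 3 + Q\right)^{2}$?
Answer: $484$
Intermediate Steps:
$Q = 19$ ($Q = 9 + 10 = 19$)
$\left(1 \cdot 3 + Q\right)^{2} = \left(1 \cdot 3 + 19\right)^{2} = \left(3 + 19\right)^{2} = 22^{2} = 484$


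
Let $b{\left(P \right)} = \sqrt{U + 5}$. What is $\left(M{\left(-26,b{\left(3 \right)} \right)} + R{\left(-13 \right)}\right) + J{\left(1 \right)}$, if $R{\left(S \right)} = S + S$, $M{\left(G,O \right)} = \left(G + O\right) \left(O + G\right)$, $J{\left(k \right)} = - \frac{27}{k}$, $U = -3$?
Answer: $625 - 52 \sqrt{2} \approx 551.46$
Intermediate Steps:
$b{\left(P \right)} = \sqrt{2}$ ($b{\left(P \right)} = \sqrt{-3 + 5} = \sqrt{2}$)
$M{\left(G,O \right)} = \left(G + O\right)^{2}$ ($M{\left(G,O \right)} = \left(G + O\right) \left(G + O\right) = \left(G + O\right)^{2}$)
$R{\left(S \right)} = 2 S$
$\left(M{\left(-26,b{\left(3 \right)} \right)} + R{\left(-13 \right)}\right) + J{\left(1 \right)} = \left(\left(-26 + \sqrt{2}\right)^{2} + 2 \left(-13\right)\right) - \frac{27}{1} = \left(\left(-26 + \sqrt{2}\right)^{2} - 26\right) - 27 = \left(-26 + \left(-26 + \sqrt{2}\right)^{2}\right) - 27 = -53 + \left(-26 + \sqrt{2}\right)^{2}$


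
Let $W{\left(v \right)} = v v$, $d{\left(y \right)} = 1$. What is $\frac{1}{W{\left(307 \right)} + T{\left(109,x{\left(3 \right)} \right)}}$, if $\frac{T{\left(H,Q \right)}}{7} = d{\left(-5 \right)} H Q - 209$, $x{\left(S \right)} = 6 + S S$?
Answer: $\frac{1}{104231} \approx 9.5941 \cdot 10^{-6}$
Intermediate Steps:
$W{\left(v \right)} = v^{2}$
$x{\left(S \right)} = 6 + S^{2}$
$T{\left(H,Q \right)} = -1463 + 7 H Q$ ($T{\left(H,Q \right)} = 7 \left(1 H Q - 209\right) = 7 \left(H Q - 209\right) = 7 \left(-209 + H Q\right) = -1463 + 7 H Q$)
$\frac{1}{W{\left(307 \right)} + T{\left(109,x{\left(3 \right)} \right)}} = \frac{1}{307^{2} - \left(1463 - 763 \left(6 + 3^{2}\right)\right)} = \frac{1}{94249 - \left(1463 - 763 \left(6 + 9\right)\right)} = \frac{1}{94249 - \left(1463 - 11445\right)} = \frac{1}{94249 + \left(-1463 + 11445\right)} = \frac{1}{94249 + 9982} = \frac{1}{104231}$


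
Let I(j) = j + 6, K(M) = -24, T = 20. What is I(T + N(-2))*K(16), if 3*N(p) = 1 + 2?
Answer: -648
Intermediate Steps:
N(p) = 1 (N(p) = (1 + 2)/3 = (⅓)*3 = 1)
I(j) = 6 + j
I(T + N(-2))*K(16) = (6 + (20 + 1))*(-24) = (6 + 21)*(-24) = 27*(-24) = -648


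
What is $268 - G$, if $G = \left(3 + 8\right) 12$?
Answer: $136$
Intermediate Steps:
$G = 132$ ($G = 11 \cdot 12 = 132$)
$268 - G = 268 - 132 = 136$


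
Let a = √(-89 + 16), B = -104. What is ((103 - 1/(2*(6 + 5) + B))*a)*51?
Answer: 430797*I*√73/82 ≈ 44887.0*I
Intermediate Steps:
a = I*√73 (a = √(-73) = I*√73 ≈ 8.544*I)
((103 - 1/(2*(6 + 5) + B))*a)*51 = ((103 - 1/(2*(6 + 5) - 104))*(I*√73))*51 = ((103 - 1/(2*11 - 104))*(I*√73))*51 = ((103 - 1/(22 - 104))*(I*√73))*51 = ((103 - 1/(-82))*(I*√73))*51 = ((103 - 1*(-1/82))*(I*√73))*51 = ((103 + 1/82)*(I*√73))*51 = (8447*(I*√73)/82)*51 = (8447*I*√73/82)*51 = 430797*I*√73/82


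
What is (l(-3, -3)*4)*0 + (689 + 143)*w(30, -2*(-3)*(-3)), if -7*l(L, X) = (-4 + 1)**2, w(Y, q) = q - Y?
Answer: -39936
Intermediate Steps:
l(L, X) = -9/7 (l(L, X) = -(-4 + 1)**2/7 = -1/7*(-3)**2 = -1/7*9 = -9/7)
(l(-3, -3)*4)*0 + (689 + 143)*w(30, -2*(-3)*(-3)) = -9/7*4*0 + (689 + 143)*(-2*(-3)*(-3) - 1*30) = -36/7*0 + 832*(6*(-3) - 30) = 0 + 832*(-18 - 30) = 0 + 832*(-48) = 0 - 39936 = -39936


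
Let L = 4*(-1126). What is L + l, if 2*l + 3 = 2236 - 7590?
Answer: -14365/2 ≈ -7182.5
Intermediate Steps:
l = -5357/2 (l = -3/2 + (2236 - 7590)/2 = -3/2 + (½)*(-5354) = -3/2 - 2677 = -5357/2 ≈ -2678.5)
L = -4504
L + l = -4504 - 5357/2 = -14365/2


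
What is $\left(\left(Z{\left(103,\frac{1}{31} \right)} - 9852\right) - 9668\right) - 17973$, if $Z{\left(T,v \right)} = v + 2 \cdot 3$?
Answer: $- \frac{1162096}{31} \approx -37487.0$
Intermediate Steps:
$Z{\left(T,v \right)} = 6 + v$ ($Z{\left(T,v \right)} = v + 6 = 6 + v$)
$\left(\left(Z{\left(103,\frac{1}{31} \right)} - 9852\right) - 9668\right) - 17973 = \left(\left(\left(6 + \frac{1}{31}\right) - 9852\right) - 9668\right) - 17973 = \left(\left(\frac{187}{31} - 9852\right) - 9668\right) - 17973 = \left(- \frac{305225}{31} - 9668\right) - 17973 = - \frac{604933}{31} - 17973 = - \frac{1162096}{31}$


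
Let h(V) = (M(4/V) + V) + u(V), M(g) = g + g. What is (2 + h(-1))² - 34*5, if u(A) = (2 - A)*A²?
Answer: -154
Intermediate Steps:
u(A) = A²*(2 - A)
M(g) = 2*g
h(V) = V + 8/V + V²*(2 - V) (h(V) = (2*(4/V) + V) + V²*(2 - V) = (8/V + V) + V²*(2 - V) = (V + 8/V) + V²*(2 - V) = V + 8/V + V²*(2 - V))
(2 + h(-1))² - 34*5 = (2 + (8 + (-1)²*(1 - (2 - 1*(-1))))/(-1))² - 34*5 = (2 - (8 + 1*(1 - (2 + 1))))² - 170 = (2 - (8 + 1*(1 - 1*3)))² - 170 = (2 - (8 + 1*(1 - 3)))² - 170 = (2 - (8 + 1*(-2)))² - 170 = (2 - (8 - 2))² - 170 = (2 - 1*6)² - 170 = (2 - 6)² - 170 = (-4)² - 170 = 16 - 170 = -154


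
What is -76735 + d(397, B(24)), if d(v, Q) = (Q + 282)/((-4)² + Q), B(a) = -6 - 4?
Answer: -230069/3 ≈ -76690.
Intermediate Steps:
B(a) = -10
d(v, Q) = (282 + Q)/(16 + Q)
-76735 + d(397, B(24)) = -76735 + (282 - 10)/(16 - 10) = -76735 + 272/6 = -76735 + (⅙)*272 = -76735 + 136/3 = -230069/3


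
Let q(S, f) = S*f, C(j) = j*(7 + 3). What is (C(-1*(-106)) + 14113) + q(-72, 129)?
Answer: 5885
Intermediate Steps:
C(j) = 10*j (C(j) = j*10 = 10*j)
(C(-1*(-106)) + 14113) + q(-72, 129) = (10*(-1*(-106)) + 14113) - 72*129 = (10*106 + 14113) - 9288 = (1060 + 14113) - 9288 = 15173 - 9288 = 5885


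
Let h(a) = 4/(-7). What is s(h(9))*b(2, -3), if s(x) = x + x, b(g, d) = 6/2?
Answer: -24/7 ≈ -3.4286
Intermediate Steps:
b(g, d) = 3 (b(g, d) = 6*(½) = 3)
h(a) = -4/7 (h(a) = 4*(-⅐) = -4/7)
s(x) = 2*x
s(h(9))*b(2, -3) = (2*(-4/7))*3 = -8/7*3 = -24/7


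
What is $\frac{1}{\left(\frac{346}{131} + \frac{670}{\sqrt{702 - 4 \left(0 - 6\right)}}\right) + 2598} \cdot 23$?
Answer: $\frac{8100273126}{915825143593} - \frac{63238285 \sqrt{6}}{1831650287186} \approx 0.0087602$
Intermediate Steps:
$\frac{1}{\left(\frac{346}{131} + \frac{670}{\sqrt{702 - 4 \left(0 - 6\right)}}\right) + 2598} \cdot 23 = \frac{1}{\left(346 \cdot \frac{1}{131} + \frac{670}{\sqrt{702 - -24}}\right) + 2598} \cdot 23 = \frac{1}{\left(\frac{346}{131} + \frac{670}{\sqrt{702 + 24}}\right) + 2598} \cdot 23 = \frac{1}{\left(\frac{346}{131} + \frac{670}{\sqrt{726}}\right) + 2598} \cdot 23 = \frac{1}{\left(\frac{346}{131} + \frac{670}{11 \sqrt{6}}\right) + 2598} \cdot 23 = \frac{1}{\left(\frac{346}{131} + 670 \frac{\sqrt{6}}{66}\right) + 2598} \cdot 23 = \frac{1}{\left(\frac{346}{131} + \frac{335 \sqrt{6}}{33}\right) + 2598} \cdot 23 = \frac{1}{\frac{340684}{131} + \frac{335 \sqrt{6}}{33}} \cdot 23 = \frac{23}{\frac{340684}{131} + \frac{335 \sqrt{6}}{33}}$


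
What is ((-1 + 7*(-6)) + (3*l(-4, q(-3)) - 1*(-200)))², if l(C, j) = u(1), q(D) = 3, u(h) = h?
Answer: 25600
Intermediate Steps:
l(C, j) = 1
((-1 + 7*(-6)) + (3*l(-4, q(-3)) - 1*(-200)))² = ((-1 + 7*(-6)) + (3*1 - 1*(-200)))² = ((-1 - 42) + (3 + 200))² = (-43 + 203)² = 160² = 25600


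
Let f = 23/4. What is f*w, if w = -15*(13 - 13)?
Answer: 0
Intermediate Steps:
w = 0 (w = -15*0 = 0)
f = 23/4 (f = 23*(¼) = 23/4 ≈ 5.7500)
f*w = (23/4)*0 = 0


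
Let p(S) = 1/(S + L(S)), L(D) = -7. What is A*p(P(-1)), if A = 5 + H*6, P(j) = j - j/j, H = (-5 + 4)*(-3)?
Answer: -23/9 ≈ -2.5556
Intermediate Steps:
H = 3 (H = -1*(-3) = 3)
P(j) = -1 + j (P(j) = j - 1*1 = j - 1 = -1 + j)
p(S) = 1/(-7 + S) (p(S) = 1/(S - 7) = 1/(-7 + S))
A = 23 (A = 5 + 3*6 = 5 + 18 = 23)
A*p(P(-1)) = 23/(-7 + (-1 - 1)) = 23/(-7 - 2) = 23/(-9) = 23*(-⅑) = -23/9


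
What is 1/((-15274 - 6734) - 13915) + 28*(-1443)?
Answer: -1451432893/35923 ≈ -40404.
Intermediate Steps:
1/((-15274 - 6734) - 13915) + 28*(-1443) = 1/(-22008 - 13915) - 40404 = 1/(-35923) - 40404 = -1/35923 - 40404 = -1451432893/35923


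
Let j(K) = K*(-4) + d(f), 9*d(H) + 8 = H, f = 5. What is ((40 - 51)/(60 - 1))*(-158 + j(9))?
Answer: 6413/177 ≈ 36.232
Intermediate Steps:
d(H) = -8/9 + H/9
j(K) = -⅓ - 4*K (j(K) = K*(-4) + (-8/9 + (⅑)*5) = -4*K + (-8/9 + 5/9) = -4*K - ⅓ = -⅓ - 4*K)
((40 - 51)/(60 - 1))*(-158 + j(9)) = ((40 - 51)/(60 - 1))*(-158 + (-⅓ - 4*9)) = (-11/59)*(-158 + (-⅓ - 36)) = (-11*1/59)*(-158 - 109/3) = -11/59*(-583/3) = 6413/177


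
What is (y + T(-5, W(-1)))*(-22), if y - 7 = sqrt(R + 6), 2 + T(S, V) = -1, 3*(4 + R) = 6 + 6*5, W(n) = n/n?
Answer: -88 - 22*sqrt(14) ≈ -170.32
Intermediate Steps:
W(n) = 1
R = 8 (R = -4 + (6 + 6*5)/3 = -4 + (6 + 30)/3 = -4 + (1/3)*36 = -4 + 12 = 8)
T(S, V) = -3 (T(S, V) = -2 - 1 = -3)
y = 7 + sqrt(14) (y = 7 + sqrt(8 + 6) = 7 + sqrt(14) ≈ 10.742)
(y + T(-5, W(-1)))*(-22) = ((7 + sqrt(14)) - 3)*(-22) = (4 + sqrt(14))*(-22) = -88 - 22*sqrt(14)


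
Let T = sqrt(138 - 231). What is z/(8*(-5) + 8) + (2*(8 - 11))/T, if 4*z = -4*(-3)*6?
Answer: -9/16 + 2*I*sqrt(93)/31 ≈ -0.5625 + 0.62217*I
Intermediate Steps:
T = I*sqrt(93) (T = sqrt(-93) = I*sqrt(93) ≈ 9.6436*I)
z = 18 (z = (-4*(-3)*6)/4 = (12*6)/4 = (1/4)*72 = 18)
z/(8*(-5) + 8) + (2*(8 - 11))/T = 18/(8*(-5) + 8) + (2*(8 - 11))/((I*sqrt(93))) = 18/(-40 + 8) + (2*(-3))*(-I*sqrt(93)/93) = 18/(-32) - (-2)*I*sqrt(93)/31 = 18*(-1/32) + 2*I*sqrt(93)/31 = -9/16 + 2*I*sqrt(93)/31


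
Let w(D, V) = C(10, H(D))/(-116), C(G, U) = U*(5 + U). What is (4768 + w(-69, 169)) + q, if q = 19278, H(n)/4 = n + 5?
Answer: 681270/29 ≈ 23492.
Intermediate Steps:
H(n) = 20 + 4*n (H(n) = 4*(n + 5) = 4*(5 + n) = 20 + 4*n)
w(D, V) = -(20 + 4*D)*(25 + 4*D)/116 (w(D, V) = ((20 + 4*D)*(5 + (20 + 4*D)))/(-116) = ((20 + 4*D)*(25 + 4*D))*(-1/116) = -(20 + 4*D)*(25 + 4*D)/116)
(4768 + w(-69, 169)) + q = (4768 - (5 - 69)*(25 + 4*(-69))/29) + 19278 = (4768 - 1/29*(-64)*(25 - 276)) + 19278 = (4768 - 1/29*(-64)*(-251)) + 19278 = (4768 - 16064/29) + 19278 = 122208/29 + 19278 = 681270/29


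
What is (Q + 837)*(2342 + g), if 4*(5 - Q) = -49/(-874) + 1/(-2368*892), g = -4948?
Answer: -4050766956460483/1846111744 ≈ -2.1942e+6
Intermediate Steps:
Q = 18409367605/3692223488 (Q = 5 - (-49/(-874) + 1/(-2368*892))/4 = 5 - (-49*(-1/874) - 1/2368*1/892)/4 = 5 - (49/874 - 1/2112256)/4 = 5 - ¼*51749835/923055872 = 5 - 51749835/3692223488 = 18409367605/3692223488 ≈ 4.9860)
(Q + 837)*(2342 + g) = (18409367605/3692223488 + 837)*(2342 - 4948) = (3108800427061/3692223488)*(-2606) = -4050766956460483/1846111744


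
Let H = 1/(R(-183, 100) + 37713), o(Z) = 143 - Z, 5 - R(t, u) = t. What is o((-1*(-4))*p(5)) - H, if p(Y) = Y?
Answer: 4661822/37901 ≈ 123.00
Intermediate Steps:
R(t, u) = 5 - t
H = 1/37901 (H = 1/((5 - 1*(-183)) + 37713) = 1/((5 + 183) + 37713) = 1/(188 + 37713) = 1/37901 ≈ 2.6385e-5)
o((-1*(-4))*p(5)) - H = (143 - (-1*(-4))*5) - 1*1/37901 = (143 - 4*5) - 1/37901 = (143 - 1*20) - 1/37901 = (143 - 20) - 1/37901 = 123 - 1/37901 = 4661822/37901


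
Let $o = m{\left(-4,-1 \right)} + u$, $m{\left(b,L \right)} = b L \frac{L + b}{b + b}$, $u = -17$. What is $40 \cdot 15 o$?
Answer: $-8700$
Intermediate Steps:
$m{\left(b,L \right)} = \frac{L \left(L + b\right)}{2}$ ($m{\left(b,L \right)} = L b \frac{L + b}{2 b} = \frac{L \left(L + b\right)}{2}$)
$o = - \frac{29}{2}$ ($o = \frac{1}{2} \left(-1\right) \left(-1 - 4\right) - 17 = \frac{1}{2} \left(-1\right) \left(-5\right) - 17 = \frac{5}{2} - 17 = - \frac{29}{2} \approx -14.5$)
$40 \cdot 15 o = 40 \cdot 15 \left(- \frac{29}{2}\right) = 600 \left(- \frac{29}{2}\right) = -8700$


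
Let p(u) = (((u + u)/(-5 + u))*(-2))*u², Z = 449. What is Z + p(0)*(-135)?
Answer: 449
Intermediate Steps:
p(u) = -4*u³/(-5 + u) (p(u) = (((2*u)/(-5 + u))*(-2))*u² = ((2*u/(-5 + u))*(-2))*u² = (-4*u/(-5 + u))*u² = -4*u³/(-5 + u))
Z + p(0)*(-135) = 449 - 4*0³/(-5 + 0)*(-135) = 449 - 4*0/(-5)*(-135) = 449 - 4*0*(-⅕)*(-135) = 449 + 0*(-135) = 449 + 0 = 449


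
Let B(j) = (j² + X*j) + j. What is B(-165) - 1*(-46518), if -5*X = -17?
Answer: 73017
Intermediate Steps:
X = 17/5 (X = -⅕*(-17) = 17/5 ≈ 3.4000)
B(j) = j² + 22*j/5 (B(j) = (j² + 17*j/5) + j = j² + 22*j/5)
B(-165) - 1*(-46518) = (⅕)*(-165)*(22 + 5*(-165)) - 1*(-46518) = (⅕)*(-165)*(22 - 825) + 46518 = (⅕)*(-165)*(-803) + 46518 = 26499 + 46518 = 73017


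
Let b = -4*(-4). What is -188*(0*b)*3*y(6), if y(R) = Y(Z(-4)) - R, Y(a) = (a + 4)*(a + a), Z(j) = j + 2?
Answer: 0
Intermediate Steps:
Z(j) = 2 + j
b = 16
Y(a) = 2*a*(4 + a) (Y(a) = (4 + a)*(2*a) = 2*a*(4 + a))
y(R) = -8 - R (y(R) = 2*(2 - 4)*(4 + (2 - 4)) - R = 2*(-2)*(4 - 2) - R = 2*(-2)*2 - R = -8 - R)
-188*(0*b)*3*y(6) = -188*(0*16)*3*(-8 - 1*6) = -188*0*3*(-8 - 6) = -0*(-14) = -188*0 = 0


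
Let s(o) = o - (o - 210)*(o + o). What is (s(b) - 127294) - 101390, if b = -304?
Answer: -541500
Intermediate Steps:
s(o) = o - 2*o*(-210 + o) (s(o) = o - (-210 + o)*2*o = o - 2*o*(-210 + o))
(s(b) - 127294) - 101390 = (-304*(421 - 2*(-304)) - 127294) - 101390 = (-304*(421 + 608) - 127294) - 101390 = (-304*1029 - 127294) - 101390 = (-312816 - 127294) - 101390 = -440110 - 101390 = -541500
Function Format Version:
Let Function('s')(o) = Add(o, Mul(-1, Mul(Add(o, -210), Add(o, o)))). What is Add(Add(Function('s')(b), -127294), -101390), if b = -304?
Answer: -541500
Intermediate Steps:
Function('s')(o) = Add(o, Mul(-2, o, Add(-210, o))) (Function('s')(o) = Add(o, Mul(-1, Mul(Add(-210, o), Mul(2, o)))) = Add(o, Mul(-1, Mul(2, o, Add(-210, o)))) = Add(o, Mul(-2, o, Add(-210, o))))
Add(Add(Function('s')(b), -127294), -101390) = Add(Add(Mul(-304, Add(421, Mul(-2, -304))), -127294), -101390) = Add(Add(Mul(-304, Add(421, 608)), -127294), -101390) = Add(Add(Mul(-304, 1029), -127294), -101390) = Add(Add(-312816, -127294), -101390) = Add(-440110, -101390) = -541500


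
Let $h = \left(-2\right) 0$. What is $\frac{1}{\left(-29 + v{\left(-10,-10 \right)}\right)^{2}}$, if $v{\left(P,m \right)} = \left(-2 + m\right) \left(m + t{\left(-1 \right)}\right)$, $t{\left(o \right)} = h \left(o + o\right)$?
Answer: $\frac{1}{8281} \approx 0.00012076$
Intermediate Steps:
$h = 0$
$t{\left(o \right)} = 0$ ($t{\left(o \right)} = 0 \left(o + o\right) = 0 \cdot 2 o = 0$)
$v{\left(P,m \right)} = m \left(-2 + m\right)$ ($v{\left(P,m \right)} = \left(-2 + m\right) \left(m + 0\right) = \left(-2 + m\right) m = m \left(-2 + m\right)$)
$\frac{1}{\left(-29 + v{\left(-10,-10 \right)}\right)^{2}} = \frac{1}{\left(-29 - 10 \left(-2 - 10\right)\right)^{2}} = \frac{1}{\left(-29 - -120\right)^{2}} = \frac{1}{\left(-29 + 120\right)^{2}} = \frac{1}{91^{2}} = \frac{1}{8281}$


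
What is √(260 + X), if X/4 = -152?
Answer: 2*I*√87 ≈ 18.655*I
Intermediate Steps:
X = -608 (X = 4*(-152) = -608)
√(260 + X) = √(260 - 608) = √(-348) = 2*I*√87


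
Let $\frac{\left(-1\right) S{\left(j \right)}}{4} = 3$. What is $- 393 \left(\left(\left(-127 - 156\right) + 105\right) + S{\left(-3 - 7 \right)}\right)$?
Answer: $74670$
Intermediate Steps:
$S{\left(j \right)} = -12$ ($S{\left(j \right)} = \left(-4\right) 3 = -12$)
$- 393 \left(\left(\left(-127 - 156\right) + 105\right) + S{\left(-3 - 7 \right)}\right) = - 393 \left(\left(\left(-127 - 156\right) + 105\right) - 12\right) = - 393 \left(\left(-283 + 105\right) - 12\right) = - 393 \left(-178 - 12\right) = \left(-393\right) \left(-190\right) = 74670$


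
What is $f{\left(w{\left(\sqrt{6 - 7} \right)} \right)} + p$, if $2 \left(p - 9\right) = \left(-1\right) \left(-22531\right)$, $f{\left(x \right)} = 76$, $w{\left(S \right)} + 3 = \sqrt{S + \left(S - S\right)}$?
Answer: $\frac{22701}{2} \approx 11351.0$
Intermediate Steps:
$w{\left(S \right)} = -3 + \sqrt{S}$ ($w{\left(S \right)} = -3 + \sqrt{S + \left(S - S\right)} = -3 + \sqrt{S + 0} = -3 + \sqrt{S}$)
$p = \frac{22549}{2}$ ($p = 9 + \frac{\left(-1\right) \left(-22531\right)}{2} = 9 + \frac{1}{2} \cdot 22531 = 9 + \frac{22531}{2} = \frac{22549}{2} \approx 11275.0$)
$f{\left(w{\left(\sqrt{6 - 7} \right)} \right)} + p = 76 + \frac{22549}{2} = \frac{22701}{2}$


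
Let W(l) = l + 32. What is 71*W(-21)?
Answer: 781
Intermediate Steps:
W(l) = 32 + l
71*W(-21) = 71*(32 - 21) = 71*11 = 781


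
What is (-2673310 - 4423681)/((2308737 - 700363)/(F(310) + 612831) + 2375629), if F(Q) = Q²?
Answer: -5031276926621/1684158650973 ≈ -2.9874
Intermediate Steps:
(-2673310 - 4423681)/((2308737 - 700363)/(F(310) + 612831) + 2375629) = (-2673310 - 4423681)/((2308737 - 700363)/(310² + 612831) + 2375629) = -7096991/(1608374/(96100 + 612831) + 2375629) = -7096991/(1608374/708931 + 2375629) = -7096991/1684158650973/708931 = -7096991*708931/1684158650973 = -5031276926621/1684158650973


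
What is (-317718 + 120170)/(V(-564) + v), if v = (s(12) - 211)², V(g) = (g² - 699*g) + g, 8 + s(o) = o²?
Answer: -197548/717393 ≈ -0.27537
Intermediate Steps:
s(o) = -8 + o²
V(g) = g² - 698*g
v = 5625 (v = ((-8 + 12²) - 211)² = ((-8 + 144) - 211)² = (136 - 211)² = (-75)² = 5625)
(-317718 + 120170)/(V(-564) + v) = (-317718 + 120170)/(-564*(-698 - 564) + 5625) = -197548/(-564*(-1262) + 5625) = -197548/(711768 + 5625) = -197548/717393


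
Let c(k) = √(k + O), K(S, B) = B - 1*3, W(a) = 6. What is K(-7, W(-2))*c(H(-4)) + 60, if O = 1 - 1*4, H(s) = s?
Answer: 60 + 3*I*√7 ≈ 60.0 + 7.9373*I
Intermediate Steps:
K(S, B) = -3 + B (K(S, B) = B - 3 = -3 + B)
O = -3 (O = 1 - 4 = -3)
c(k) = √(-3 + k) (c(k) = √(k - 3) = √(-3 + k))
K(-7, W(-2))*c(H(-4)) + 60 = (-3 + 6)*√(-3 - 4) + 60 = 3*√(-7) + 60 = 3*(I*√7) + 60 = 3*I*√7 + 60 = 60 + 3*I*√7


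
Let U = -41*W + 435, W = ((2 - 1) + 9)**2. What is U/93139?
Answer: -3665/93139 ≈ -0.039350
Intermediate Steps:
W = 100 (W = (1 + 9)**2 = 10**2 = 100)
U = -3665 (U = -41*100 + 435 = -4100 + 435 = -3665)
U/93139 = -3665/93139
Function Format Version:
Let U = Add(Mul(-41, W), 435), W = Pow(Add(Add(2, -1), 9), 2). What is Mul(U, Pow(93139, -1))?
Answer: Rational(-3665, 93139) ≈ -0.039350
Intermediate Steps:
W = 100 (W = Pow(Add(1, 9), 2) = Pow(10, 2) = 100)
U = -3665 (U = Add(Mul(-41, 100), 435) = Add(-4100, 435) = -3665)
Mul(U, Pow(93139, -1)) = Mul(-3665, Pow(93139, -1)) = Mul(-3665, Rational(1, 93139)) = Rational(-3665, 93139)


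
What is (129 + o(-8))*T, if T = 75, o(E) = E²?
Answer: 14475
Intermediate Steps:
(129 + o(-8))*T = (129 + (-8)²)*75 = (129 + 64)*75 = 193*75 = 14475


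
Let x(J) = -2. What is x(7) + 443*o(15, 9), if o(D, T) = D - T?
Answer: 2656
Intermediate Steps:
x(7) + 443*o(15, 9) = -2 + 443*(15 - 1*9) = -2 + 443*(15 - 9) = -2 + 443*6 = -2 + 2658 = 2656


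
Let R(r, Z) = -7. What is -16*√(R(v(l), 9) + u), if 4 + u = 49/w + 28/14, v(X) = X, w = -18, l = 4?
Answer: -8*I*√422/3 ≈ -54.78*I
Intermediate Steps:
u = -85/18 (u = -4 + (49/(-18) + 28/14) = -4 + (49*(-1/18) + 28*(1/14)) = -4 + (-49/18 + 2) = -4 - 13/18 = -85/18 ≈ -4.7222)
-16*√(R(v(l), 9) + u) = -16*√(-7 - 85/18) = -8*I*√422/3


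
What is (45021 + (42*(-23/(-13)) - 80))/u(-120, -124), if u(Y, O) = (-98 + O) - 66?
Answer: -585199/3744 ≈ -156.30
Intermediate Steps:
u(Y, O) = -164 + O
(45021 + (42*(-23/(-13)) - 80))/u(-120, -124) = (45021 + (42*(-23/(-13)) - 80))/(-164 - 124) = (45021 + (42*(-23*(-1/13)) - 80))/(-288) = (45021 + (42*(23/13) - 80))*(-1/288) = (45021 + (966/13 - 80))*(-1/288) = (45021 - 74/13)*(-1/288) = (585199/13)*(-1/288) = -585199/3744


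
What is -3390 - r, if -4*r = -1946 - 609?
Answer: -16115/4 ≈ -4028.8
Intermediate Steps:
r = 2555/4 (r = -(-1946 - 609)/4 = -1/4*(-2555) = 2555/4 ≈ 638.75)
-3390 - r = -3390 - 1*2555/4 = -3390 - 2555/4 = -16115/4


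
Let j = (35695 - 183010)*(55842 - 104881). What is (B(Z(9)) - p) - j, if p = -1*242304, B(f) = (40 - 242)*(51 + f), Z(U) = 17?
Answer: -7223951717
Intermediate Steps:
B(f) = -10302 - 202*f (B(f) = -202*(51 + f) = -10302 - 202*f)
p = -242304
j = 7224180285 (j = -147315*(-49039) = 7224180285)
(B(Z(9)) - p) - j = ((-10302 - 202*17) - 1*(-242304)) - 1*7224180285 = ((-10302 - 3434) + 242304) - 7224180285 = (-13736 + 242304) - 7224180285 = 228568 - 7224180285 = -7223951717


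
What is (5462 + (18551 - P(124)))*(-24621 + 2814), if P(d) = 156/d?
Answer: -16232345748/31 ≈ -5.2362e+8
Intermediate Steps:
(5462 + (18551 - P(124)))*(-24621 + 2814) = (5462 + (18551 - 156/124))*(-24621 + 2814) = (5462 + (18551 - 156/124))*(-21807) = (5462 + (18551 - 1*39/31))*(-21807) = (5462 + (18551 - 39/31))*(-21807) = (5462 + 575042/31)*(-21807) = (744364/31)*(-21807) = -16232345748/31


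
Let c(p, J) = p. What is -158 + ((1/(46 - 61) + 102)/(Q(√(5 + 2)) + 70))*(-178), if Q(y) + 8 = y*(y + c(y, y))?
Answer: -226141/570 ≈ -396.74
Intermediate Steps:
Q(y) = -8 + 2*y² (Q(y) = -8 + y*(y + y) = -8 + y*(2*y) = -8 + 2*y²)
-158 + ((1/(46 - 61) + 102)/(Q(√(5 + 2)) + 70))*(-178) = -158 + ((1/(46 - 61) + 102)/((-8 + 2*(√(5 + 2))²) + 70))*(-178) = -158 + ((1/(-15) + 102)/((-8 + 2*(√7)²) + 70))*(-178) = -158 + ((-1/15 + 102)/((-8 + 2*7) + 70))*(-178) = -158 + (1529/(15*((-8 + 14) + 70)))*(-178) = -158 + (1529/(15*(6 + 70)))*(-178) = -158 + ((1529/15)/76)*(-178) = -158 + ((1529/15)*(1/76))*(-178) = -158 + (1529/1140)*(-178) = -158 - 136081/570 = -226141/570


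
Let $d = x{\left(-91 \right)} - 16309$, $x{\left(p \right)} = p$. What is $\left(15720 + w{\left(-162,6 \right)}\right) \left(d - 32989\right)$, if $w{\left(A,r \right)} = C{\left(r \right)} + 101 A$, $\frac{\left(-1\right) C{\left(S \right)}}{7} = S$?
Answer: $33782076$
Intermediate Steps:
$C{\left(S \right)} = - 7 S$
$w{\left(A,r \right)} = - 7 r + 101 A$
$d = -16400$ ($d = -91 - 16309 = -16400$)
$\left(15720 + w{\left(-162,6 \right)}\right) \left(d - 32989\right) = \left(15720 + \left(\left(-7\right) 6 + 101 \left(-162\right)\right)\right) \left(-16400 - 32989\right) = \left(15720 - 16404\right) \left(-49389\right) = \left(-684\right) \left(-49389\right) = 33782076$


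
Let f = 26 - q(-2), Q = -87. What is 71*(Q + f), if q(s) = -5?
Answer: -3976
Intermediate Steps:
f = 31 (f = 26 - 1*(-5) = 26 + 5 = 31)
71*(Q + f) = 71*(-87 + 31) = 71*(-56) = -3976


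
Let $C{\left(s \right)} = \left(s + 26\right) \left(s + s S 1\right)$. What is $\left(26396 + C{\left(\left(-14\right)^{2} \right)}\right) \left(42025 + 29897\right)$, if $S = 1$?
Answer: $8157393240$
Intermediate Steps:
$C{\left(s \right)} = 2 s \left(26 + s\right)$ ($C{\left(s \right)} = \left(s + 26\right) \left(s + s 1 \cdot 1\right) = \left(26 + s\right) \left(s + s 1\right) = \left(26 + s\right) \left(s + s\right) = \left(26 + s\right) 2 s = 2 s \left(26 + s\right)$)
$\left(26396 + C{\left(\left(-14\right)^{2} \right)}\right) \left(42025 + 29897\right) = \left(26396 + 2 \left(-14\right)^{2} \left(26 + \left(-14\right)^{2}\right)\right) \left(42025 + 29897\right) = \left(26396 + 2 \cdot 196 \left(26 + 196\right)\right) 71922 = \left(26396 + 2 \cdot 196 \cdot 222\right) 71922 = \left(26396 + 87024\right) 71922 = 113420 \cdot 71922 = 8157393240$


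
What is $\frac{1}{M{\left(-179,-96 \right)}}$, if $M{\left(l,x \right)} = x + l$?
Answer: $- \frac{1}{275} \approx -0.0036364$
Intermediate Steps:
$M{\left(l,x \right)} = l + x$
$\frac{1}{M{\left(-179,-96 \right)}} = \frac{1}{-179 - 96} = \frac{1}{-275} = - \frac{1}{275}$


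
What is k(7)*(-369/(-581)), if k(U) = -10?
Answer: -3690/581 ≈ -6.3511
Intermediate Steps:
k(7)*(-369/(-581)) = -(-3690)/(-581) = -(-3690)*(-1)/581 = -10*369/581 = -3690/581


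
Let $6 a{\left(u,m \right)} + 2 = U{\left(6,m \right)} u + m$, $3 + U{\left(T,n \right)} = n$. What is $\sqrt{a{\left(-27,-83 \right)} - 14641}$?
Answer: $\frac{i \sqrt{513654}}{6} \approx 119.45 i$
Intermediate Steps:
$U{\left(T,n \right)} = -3 + n$
$a{\left(u,m \right)} = - \frac{1}{3} + \frac{m}{6} + \frac{u \left(-3 + m\right)}{6}$ ($a{\left(u,m \right)} = - \frac{1}{3} + \frac{\left(-3 + m\right) u + m}{6} = - \frac{1}{3} + \frac{u \left(-3 + m\right) + m}{6} = - \frac{1}{3} + \frac{m + u \left(-3 + m\right)}{6} = - \frac{1}{3} + \left(\frac{m}{6} + \frac{u \left(-3 + m\right)}{6}\right) = - \frac{1}{3} + \frac{m}{6} + \frac{u \left(-3 + m\right)}{6}$)
$\sqrt{a{\left(-27,-83 \right)} - 14641} = \sqrt{\left(- \frac{1}{3} + \frac{1}{6} \left(-83\right) + \frac{1}{6} \left(-27\right) \left(-3 - 83\right)\right) - 14641} = \sqrt{\left(- \frac{1}{3} - \frac{83}{6} + \frac{1}{6} \left(-27\right) \left(-86\right)\right) - 14641} = \sqrt{\left(- \frac{1}{3} - \frac{83}{6} + 387\right) - 14641} = \sqrt{\frac{2237}{6} - 14641} = \sqrt{- \frac{85609}{6}} = \frac{i \sqrt{513654}}{6}$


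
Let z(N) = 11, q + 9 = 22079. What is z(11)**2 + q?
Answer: 22191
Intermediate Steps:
q = 22070 (q = -9 + 22079 = 22070)
z(11)**2 + q = 11**2 + 22070 = 121 + 22070 = 22191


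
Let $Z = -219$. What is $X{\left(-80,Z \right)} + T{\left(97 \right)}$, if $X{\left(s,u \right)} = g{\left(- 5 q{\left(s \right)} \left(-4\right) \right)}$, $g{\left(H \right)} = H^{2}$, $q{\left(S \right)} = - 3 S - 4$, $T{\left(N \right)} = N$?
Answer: $22278497$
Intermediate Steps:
$q{\left(S \right)} = -4 - 3 S$
$X{\left(s,u \right)} = \left(-80 - 60 s\right)^{2}$ ($X{\left(s,u \right)} = \left(- 5 \left(-4 - 3 s\right) \left(-4\right)\right)^{2} = \left(\left(20 + 15 s\right) \left(-4\right)\right)^{2} = \left(-80 - 60 s\right)^{2}$)
$X{\left(-80,Z \right)} + T{\left(97 \right)} = 400 \left(4 + 3 \left(-80\right)\right)^{2} + 97 = 400 \left(4 - 240\right)^{2} + 97 = 400 \left(-236\right)^{2} + 97 = 400 \cdot 55696 + 97 = 22278400 + 97 = 22278497$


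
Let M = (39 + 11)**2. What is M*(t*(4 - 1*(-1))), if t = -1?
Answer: -12500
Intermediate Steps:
M = 2500 (M = 50**2 = 2500)
M*(t*(4 - 1*(-1))) = 2500*(-(4 - 1*(-1))) = 2500*(-(4 + 1)) = 2500*(-1*5) = 2500*(-5) = -12500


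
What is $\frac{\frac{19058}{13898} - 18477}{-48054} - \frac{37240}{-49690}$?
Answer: $\frac{940750391320}{829642242687} \approx 1.1339$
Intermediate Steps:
$\frac{\frac{19058}{13898} - 18477}{-48054} - \frac{37240}{-49690} = \left(19058 \cdot \frac{1}{13898} - 18477\right) \left(- \frac{1}{48054}\right) - - \frac{3724}{4969} = \left(\frac{9529}{6949} - 18477\right) \left(- \frac{1}{48054}\right) + \frac{3724}{4969} = \left(- \frac{128387144}{6949}\right) \left(- \frac{1}{48054}\right) + \frac{3724}{4969} = \frac{64193572}{166963623} + \frac{3724}{4969} = \frac{940750391320}{829642242687}$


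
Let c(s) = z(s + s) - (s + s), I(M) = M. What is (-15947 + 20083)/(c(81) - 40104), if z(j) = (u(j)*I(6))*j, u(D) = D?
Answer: 2068/58599 ≈ 0.035291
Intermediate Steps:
z(j) = 6*j**2 (z(j) = (j*6)*j = (6*j)*j = 6*j**2)
c(s) = -2*s + 24*s**2 (c(s) = 6*(s + s)**2 - (s + s) = 6*(2*s)**2 - 2*s = 6*(4*s**2) - 2*s = 24*s**2 - 2*s = -2*s + 24*s**2)
(-15947 + 20083)/(c(81) - 40104) = (-15947 + 20083)/(2*81*(-1 + 12*81) - 40104) = 4136/(2*81*(-1 + 972) - 40104) = 4136/(2*81*971 - 40104) = 4136/(157302 - 40104) = 4136/117198 = 4136*(1/117198) = 2068/58599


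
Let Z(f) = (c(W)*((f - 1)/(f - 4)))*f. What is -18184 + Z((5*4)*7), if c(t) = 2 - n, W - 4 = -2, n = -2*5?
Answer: -279938/17 ≈ -16467.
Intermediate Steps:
n = -10
W = 2 (W = 4 - 2 = 2)
c(t) = 12 (c(t) = 2 - 1*(-10) = 2 + 10 = 12)
Z(f) = 12*f*(-1 + f)/(-4 + f) (Z(f) = (12*((f - 1)/(f - 4)))*f = (12*((-1 + f)/(-4 + f)))*f = (12*(-1 + f)/(-4 + f))*f = 12*f*(-1 + f)/(-4 + f))
-18184 + Z((5*4)*7) = -18184 + 12*((5*4)*7)*(-1 + (5*4)*7)/(-4 + (5*4)*7) = -18184 + 12*(20*7)*(-1 + 20*7)/(-4 + 20*7) = -18184 + 12*140*(-1 + 140)/(-4 + 140) = -18184 + 12*140*139/136 = -18184 + 12*140*(1/136)*139 = -18184 + 29190/17 = -279938/17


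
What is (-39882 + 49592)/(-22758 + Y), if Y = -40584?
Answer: -4855/31671 ≈ -0.15329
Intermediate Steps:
(-39882 + 49592)/(-22758 + Y) = (-39882 + 49592)/(-22758 - 40584) = 9710/(-63342) = 9710*(-1/63342) = -4855/31671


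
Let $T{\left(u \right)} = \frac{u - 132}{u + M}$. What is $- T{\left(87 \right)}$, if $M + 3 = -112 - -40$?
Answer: $\frac{15}{4} \approx 3.75$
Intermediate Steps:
$M = -75$ ($M = -3 - 72 = -75$)
$T{\left(u \right)} = \frac{-132 + u}{-75 + u}$ ($T{\left(u \right)} = \frac{u - 132}{u - 75} = \frac{-132 + u}{-75 + u}$)
$- T{\left(87 \right)} = - \frac{-132 + 87}{-75 + 87} = - \frac{-45}{12} = \left(-1\right) \left(- \frac{15}{4}\right) = \frac{15}{4}$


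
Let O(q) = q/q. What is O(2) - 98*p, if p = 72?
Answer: -7055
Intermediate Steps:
O(q) = 1
O(2) - 98*p = 1 - 98*72 = 1 - 7056 = -7055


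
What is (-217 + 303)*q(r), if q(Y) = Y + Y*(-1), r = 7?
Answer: 0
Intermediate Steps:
q(Y) = 0 (q(Y) = Y - Y = 0)
(-217 + 303)*q(r) = (-217 + 303)*0 = 86*0 = 0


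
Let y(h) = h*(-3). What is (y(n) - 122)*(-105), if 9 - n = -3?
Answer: 16590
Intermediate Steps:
n = 12 (n = 9 - 1*(-3) = 9 + 3 = 12)
y(h) = -3*h
(y(n) - 122)*(-105) = (-3*12 - 122)*(-105) = (-36 - 122)*(-105) = -158*(-105) = 16590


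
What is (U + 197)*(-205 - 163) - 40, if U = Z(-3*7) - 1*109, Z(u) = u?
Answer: -24696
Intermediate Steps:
U = -130 (U = -3*7 - 1*109 = -21 - 109 = -130)
(U + 197)*(-205 - 163) - 40 = (-130 + 197)*(-205 - 163) - 40 = 67*(-368) - 40 = -24656 - 40 = -24696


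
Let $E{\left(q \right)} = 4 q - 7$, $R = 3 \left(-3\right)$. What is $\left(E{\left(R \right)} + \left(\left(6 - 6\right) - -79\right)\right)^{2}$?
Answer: $1296$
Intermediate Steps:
$R = -9$
$E{\left(q \right)} = -7 + 4 q$
$\left(E{\left(R \right)} + \left(\left(6 - 6\right) - -79\right)\right)^{2} = \left(\left(-7 + 4 \left(-9\right)\right) + \left(\left(6 - 6\right) - -79\right)\right)^{2} = \left(\left(-7 - 36\right) + \left(\left(6 - 6\right) + 79\right)\right)^{2} = \left(-43 + \left(0 + 79\right)\right)^{2} = \left(-43 + 79\right)^{2} = 36^{2} = 1296$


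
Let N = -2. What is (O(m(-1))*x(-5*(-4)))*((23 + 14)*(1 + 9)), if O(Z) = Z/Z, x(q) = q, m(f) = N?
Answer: 7400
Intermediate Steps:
m(f) = -2
O(Z) = 1
(O(m(-1))*x(-5*(-4)))*((23 + 14)*(1 + 9)) = (1*(-5*(-4)))*((23 + 14)*(1 + 9)) = (1*20)*(37*10) = 20*370 = 7400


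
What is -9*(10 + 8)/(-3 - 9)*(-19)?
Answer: -513/2 ≈ -256.50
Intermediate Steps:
-9*(10 + 8)/(-3 - 9)*(-19) = -162/(-12)*(-19) = -162*(-1)/12*(-19) = -9*(-3/2)*(-19) = (27/2)*(-19) = -513/2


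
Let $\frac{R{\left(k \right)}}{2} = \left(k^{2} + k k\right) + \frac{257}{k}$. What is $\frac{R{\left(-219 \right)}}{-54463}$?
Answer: $- \frac{42013322}{11927397} \approx -3.5224$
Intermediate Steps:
$R{\left(k \right)} = 4 k^{2} + \frac{514}{k}$ ($R{\left(k \right)} = 2 \left(\left(k^{2} + k k\right) + \frac{257}{k}\right) = 2 \left(\left(k^{2} + k^{2}\right) + \frac{257}{k}\right) = 2 \left(2 k^{2} + \frac{257}{k}\right) = 4 k^{2} + \frac{514}{k}$)
$\frac{R{\left(-219 \right)}}{-54463} = \frac{2 \frac{1}{-219} \left(257 + 2 \left(-219\right)^{3}\right)}{-54463} = 2 \left(- \frac{1}{219}\right) \left(257 + 2 \left(-10503459\right)\right) \left(- \frac{1}{54463}\right) = 2 \left(- \frac{1}{219}\right) \left(257 - 21006918\right) \left(- \frac{1}{54463}\right) = 2 \left(- \frac{1}{219}\right) \left(-21006661\right) \left(- \frac{1}{54463}\right) = \frac{42013322}{219} \left(- \frac{1}{54463}\right) = - \frac{42013322}{11927397}$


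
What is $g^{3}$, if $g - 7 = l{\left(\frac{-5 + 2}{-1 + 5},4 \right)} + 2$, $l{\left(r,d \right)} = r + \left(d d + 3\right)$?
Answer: $\frac{1295029}{64} \approx 20235.0$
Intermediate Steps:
$l{\left(r,d \right)} = 3 + r + d^{2}$ ($l{\left(r,d \right)} = r + \left(d^{2} + 3\right) = r + \left(3 + d^{2}\right) = 3 + r + d^{2}$)
$g = \frac{109}{4}$ ($g = 7 + \left(\left(3 + \frac{-5 + 2}{-1 + 5} + 4^{2}\right) + 2\right) = 7 + \left(\left(3 - \frac{3}{4} + 16\right) + 2\right) = 7 + \left(\frac{73}{4} + 2\right) = 7 + \frac{81}{4} = \frac{109}{4} \approx 27.25$)
$g^{3} = \left(\frac{109}{4}\right)^{3} = \frac{1295029}{64}$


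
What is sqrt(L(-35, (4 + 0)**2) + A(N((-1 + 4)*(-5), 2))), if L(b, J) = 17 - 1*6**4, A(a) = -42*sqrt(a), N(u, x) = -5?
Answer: sqrt(-1279 - 42*I*sqrt(5)) ≈ 1.3121 - 35.787*I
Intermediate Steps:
L(b, J) = -1279 (L(b, J) = 17 - 1*1296 = 17 - 1296 = -1279)
sqrt(L(-35, (4 + 0)**2) + A(N((-1 + 4)*(-5), 2))) = sqrt(-1279 - 42*I*sqrt(5))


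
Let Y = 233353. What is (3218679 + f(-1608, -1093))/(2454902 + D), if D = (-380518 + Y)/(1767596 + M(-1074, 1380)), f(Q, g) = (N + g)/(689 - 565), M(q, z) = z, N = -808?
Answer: 176505902277980/134622539768797 ≈ 1.3111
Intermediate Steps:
f(Q, g) = -202/31 + g/124 (f(Q, g) = (-808 + g)/(689 - 565) = (-808 + g)/124 = (-808 + g)*(1/124) = -202/31 + g/124)
D = -147165/1768976 (D = (-380518 + 233353)/(1767596 + 1380) = -147165/1768976 ≈ -0.083192)
(3218679 + f(-1608, -1093))/(2454902 + D) = (3218679 + (-202/31 + (1/124)*(-1093)))/(2454902 - 147165/1768976) = (3218679 + (-202/31 - 1093/124))/(4342662573187/1768976) = (3218679 - 1901/124)*(1768976/4342662573187) = (399114295/124)*(1768976/4342662573187) = 176505902277980/134622539768797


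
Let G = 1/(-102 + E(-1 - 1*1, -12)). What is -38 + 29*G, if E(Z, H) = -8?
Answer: -4209/110 ≈ -38.264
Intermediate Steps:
G = -1/110 (G = 1/(-102 - 8) = 1/(-110) = -1/110 ≈ -0.0090909)
-38 + 29*G = -38 + 29*(-1/110) = -38 - 29/110 = -4209/110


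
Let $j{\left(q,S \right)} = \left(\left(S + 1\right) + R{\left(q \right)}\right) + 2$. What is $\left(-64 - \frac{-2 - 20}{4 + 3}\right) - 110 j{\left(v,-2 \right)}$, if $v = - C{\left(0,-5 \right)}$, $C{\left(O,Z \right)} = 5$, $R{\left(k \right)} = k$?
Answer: $\frac{2654}{7} \approx 379.14$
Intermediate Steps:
$v = -5$ ($v = \left(-1\right) 5 = -5$)
$j{\left(q,S \right)} = 3 + S + q$ ($j{\left(q,S \right)} = \left(\left(S + 1\right) + q\right) + 2 = \left(\left(1 + S\right) + q\right) + 2 = \left(1 + S + q\right) + 2 = 3 + S + q$)
$\left(-64 - \frac{-2 - 20}{4 + 3}\right) - 110 j{\left(v,-2 \right)} = \left(-64 - \frac{-2 - 20}{4 + 3}\right) - 110 \left(3 - 2 - 5\right) = \left(-64 - - \frac{22}{7}\right) - -440 = \left(-64 - \left(-22\right) \frac{1}{7}\right) + 440 = \left(-64 - - \frac{22}{7}\right) + 440 = \left(-64 + \frac{22}{7}\right) + 440 = - \frac{426}{7} + 440 = \frac{2654}{7}$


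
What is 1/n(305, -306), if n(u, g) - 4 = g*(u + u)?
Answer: -1/186656 ≈ -5.3574e-6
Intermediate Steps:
n(u, g) = 4 + 2*g*u (n(u, g) = 4 + g*(u + u) = 4 + g*(2*u) = 4 + 2*g*u)
1/n(305, -306) = 1/(4 + 2*(-306)*305) = 1/(4 - 186660) = 1/(-186656) = -1/186656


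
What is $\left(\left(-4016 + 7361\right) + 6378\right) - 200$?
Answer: $9523$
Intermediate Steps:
$\left(\left(-4016 + 7361\right) + 6378\right) - 200 = \left(3345 + 6378\right) + \left(-24820 + 24620\right) = 9723 - 200 = 9523$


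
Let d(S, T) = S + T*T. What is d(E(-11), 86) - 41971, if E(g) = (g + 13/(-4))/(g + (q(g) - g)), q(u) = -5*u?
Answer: -7606557/220 ≈ -34575.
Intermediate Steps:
E(g) = -(-13/4 + g)/(5*g) (E(g) = (g + 13/(-4))/(g + (-5*g - g)) = (g + 13*(-1/4))/(g - 6*g) = (g - 13/4)/((-5*g)) = (-13/4 + g)*(-1/(5*g)) = -(-13/4 + g)/(5*g))
d(S, T) = S + T**2
d(E(-11), 86) - 41971 = ((1/20)*(13 - 4*(-11))/(-11) + 86**2) - 41971 = ((1/20)*(-1/11)*(13 + 44) + 7396) - 41971 = ((1/20)*(-1/11)*57 + 7396) - 41971 = (-57/220 + 7396) - 41971 = 1627063/220 - 41971 = -7606557/220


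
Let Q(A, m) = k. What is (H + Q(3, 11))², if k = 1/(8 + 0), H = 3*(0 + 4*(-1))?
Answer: 9025/64 ≈ 141.02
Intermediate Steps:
H = -12 (H = 3*(0 - 4) = 3*(-4) = -12)
k = ⅛ (k = 1/8 = ⅛ ≈ 0.12500)
Q(A, m) = ⅛
(H + Q(3, 11))² = (-12 + ⅛)² = (-95/8)² = 9025/64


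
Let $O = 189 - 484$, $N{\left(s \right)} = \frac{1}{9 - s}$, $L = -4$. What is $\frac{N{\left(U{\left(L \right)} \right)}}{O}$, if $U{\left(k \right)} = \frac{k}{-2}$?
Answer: $- \frac{1}{2065} \approx -0.00048426$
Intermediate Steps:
$U{\left(k \right)} = - \frac{k}{2}$ ($U{\left(k \right)} = k \left(- \frac{1}{2}\right) = - \frac{k}{2}$)
$O = -295$
$\frac{N{\left(U{\left(L \right)} \right)}}{O} = \frac{\left(-1\right) \frac{1}{-9 - -2}}{-295} = - \frac{1}{-9 + 2} \left(- \frac{1}{295}\right) = - \frac{1}{-7} \left(- \frac{1}{295}\right) = \left(-1\right) \left(- \frac{1}{7}\right) \left(- \frac{1}{295}\right) = \frac{1}{7} \left(- \frac{1}{295}\right) = - \frac{1}{2065}$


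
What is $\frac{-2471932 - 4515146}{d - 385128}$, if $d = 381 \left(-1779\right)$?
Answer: $\frac{776342}{118103} \approx 6.5734$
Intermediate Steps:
$d = -677799$
$\frac{-2471932 - 4515146}{d - 385128} = \frac{-2471932 - 4515146}{-677799 - 385128} = - \frac{6987078}{-1062927} = \left(-6987078\right) \left(- \frac{1}{1062927}\right) = \frac{776342}{118103}$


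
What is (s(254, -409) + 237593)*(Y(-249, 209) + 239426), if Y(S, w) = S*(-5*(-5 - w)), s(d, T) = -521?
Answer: -6401892288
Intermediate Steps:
Y(S, w) = S*(25 + 5*w)
(s(254, -409) + 237593)*(Y(-249, 209) + 239426) = (-521 + 237593)*(5*(-249)*(5 + 209) + 239426) = 237072*(5*(-249)*214 + 239426) = 237072*(-266430 + 239426) = 237072*(-27004) = -6401892288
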